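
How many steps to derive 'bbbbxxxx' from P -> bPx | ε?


Derivation: P => bPx => bbPxx => bbbPxxx => bbbbPxxxx => bbbbxxxx
Steps: 5


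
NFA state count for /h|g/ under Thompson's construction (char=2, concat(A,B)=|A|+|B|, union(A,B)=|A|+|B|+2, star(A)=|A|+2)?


Syntax tree has 2 char leaf(s), 1 union(s), 0 star(s)
chars contribute 2×2 = 4; each union adds +2; each star adds +2
Total: 4 + 2 + 0 = 6 states


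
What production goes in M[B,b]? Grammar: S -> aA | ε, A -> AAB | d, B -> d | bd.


For [B, b]: 'b' ∈ FIRST(bd)
Entry: B -> bd


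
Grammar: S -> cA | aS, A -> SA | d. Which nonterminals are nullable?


A nonterminal is nullable iff some alternative derives ε (directly, or every symbol in it is nullable)
Nullable: {}


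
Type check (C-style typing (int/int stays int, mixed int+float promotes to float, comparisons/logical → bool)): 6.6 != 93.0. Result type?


Operand types: float != float
Rule: comparison yields bool
Result type: bool


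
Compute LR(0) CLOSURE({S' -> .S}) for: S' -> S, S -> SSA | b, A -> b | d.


Start: S' -> .S
For each item with dot before a nonterminal B, add B -> .γ for every B-production
Closure: [S' -> .S, S -> .SSA, S -> .b]


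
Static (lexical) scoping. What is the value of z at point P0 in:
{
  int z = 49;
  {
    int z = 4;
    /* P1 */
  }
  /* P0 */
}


z declared in the same block as P0
z = 49


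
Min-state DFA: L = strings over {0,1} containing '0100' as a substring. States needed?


KMP-style automaton: 4 progress states + 1 absorbing accept = 5
Minimal DFA: 5 states


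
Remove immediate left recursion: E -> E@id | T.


Left-recursive alternatives: E@id; non-recursive: T
Introduce E': E -> TE', E' -> @idE' | ε


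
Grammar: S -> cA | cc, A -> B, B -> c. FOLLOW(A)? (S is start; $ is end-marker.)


$ ∈ FOLLOW(S). For each A -> αBβ: add FIRST(β)\{ε} to FOLLOW(B); if β nullable, add FOLLOW(A).
FOLLOW(A) = {$}


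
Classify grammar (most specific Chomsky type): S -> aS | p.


Right-linear: every RHS is a terminal or a terminal followed by one nonterminal
Classification: Type 3 (Regular)


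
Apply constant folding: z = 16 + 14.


16 + 14 = 30 at compile time
Optimized: z = 30


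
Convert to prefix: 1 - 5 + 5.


left-to-right (same/higher precedence on left): tree is (+ (- 1 5) 5)
Prefix: + - 1 5 5


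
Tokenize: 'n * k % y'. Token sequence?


Scan left to right, longest-match per lexeme
Tokens: ID(n), OP(*), ID(k), OP(%), ID(y)


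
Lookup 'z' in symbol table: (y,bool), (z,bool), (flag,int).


Lookup 'z' → type bool


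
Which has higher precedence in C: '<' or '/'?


'/' is multiplicative (level 10); '<' is relational (level 7)
Higher level binds tighter
'/' has higher precedence than '<'


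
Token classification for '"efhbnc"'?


Pattern: double-quoted sequence
Type: STRING_LITERAL


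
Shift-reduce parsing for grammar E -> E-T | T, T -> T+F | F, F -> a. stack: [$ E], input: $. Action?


start symbol E on stack, input exhausted
Action: accept


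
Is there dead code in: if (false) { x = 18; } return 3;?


condition is constant false, so the whole block is unreachable
Dead: 'if (false) { x = 18; }'


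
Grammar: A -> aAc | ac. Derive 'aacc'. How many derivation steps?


Derivation: A => aAc => aacc
Steps: 2


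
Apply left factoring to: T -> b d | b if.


Common prefix: 'b'
Factored: T -> b T', T' -> d | if


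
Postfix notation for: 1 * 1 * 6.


Left to right (same or higher precedence on left)
Postfix: 1 1 * 6 *


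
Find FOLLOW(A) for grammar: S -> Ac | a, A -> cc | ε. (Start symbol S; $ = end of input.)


$ ∈ FOLLOW(S). For each A -> αBβ: add FIRST(β)\{ε} to FOLLOW(B); if β nullable, add FOLLOW(A).
FOLLOW(A) = {c}


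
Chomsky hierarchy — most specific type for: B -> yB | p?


Right-linear: every RHS is a terminal or a terminal followed by one nonterminal
Classification: Type 3 (Regular)


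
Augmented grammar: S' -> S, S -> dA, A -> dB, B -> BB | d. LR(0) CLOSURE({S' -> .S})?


Start: S' -> .S
For each item with dot before a nonterminal B, add B -> .γ for every B-production
Closure: [S' -> .S, S -> .dA]


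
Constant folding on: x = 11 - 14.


11 - 14 = -3 at compile time
Optimized: x = -3


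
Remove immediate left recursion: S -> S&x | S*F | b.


Left-recursive alternatives: S&x, S*F; non-recursive: b
Introduce S': S -> bS', S' -> &xS' | *FS' | ε


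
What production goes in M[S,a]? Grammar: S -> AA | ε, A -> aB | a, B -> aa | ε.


For [S, a]: 'a' ∈ FIRST(AA)
Entry: S -> AA


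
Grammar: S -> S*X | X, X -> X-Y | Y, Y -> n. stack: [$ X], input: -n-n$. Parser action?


shift '-' to continue X -> X-Y
Action: shift


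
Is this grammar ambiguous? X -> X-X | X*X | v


'v-v*v' has two parse trees (no precedence encoded between - and *)
Ambiguous


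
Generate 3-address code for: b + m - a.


Break into single-operator statements:
t1 = b + m
t2 = t1 - a


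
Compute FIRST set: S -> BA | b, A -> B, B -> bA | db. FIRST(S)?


Per alternative of S: FIRST(BA) = {b, d}; FIRST(b) = {b}
FIRST(S) = {b, d}


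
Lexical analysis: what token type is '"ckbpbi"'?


Pattern: double-quoted sequence
Type: STRING_LITERAL


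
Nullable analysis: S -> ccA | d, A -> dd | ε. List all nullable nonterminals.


A nonterminal is nullable iff some alternative derives ε (directly, or every symbol in it is nullable)
Nullable: {A}


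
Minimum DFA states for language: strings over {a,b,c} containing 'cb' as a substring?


KMP-style automaton: 2 progress states + 1 absorbing accept = 3
Minimal DFA: 3 states


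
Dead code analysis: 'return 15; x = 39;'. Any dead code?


statement follows a return and is unreachable
Dead: 'x = 39'


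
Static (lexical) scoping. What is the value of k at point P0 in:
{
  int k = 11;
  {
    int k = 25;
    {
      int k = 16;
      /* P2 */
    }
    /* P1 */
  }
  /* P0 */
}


k declared in the same block as P0
k = 11


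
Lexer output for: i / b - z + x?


Scan left to right, longest-match per lexeme
Tokens: ID(i), OP(/), ID(b), OP(-), ID(z), OP(+), ID(x)


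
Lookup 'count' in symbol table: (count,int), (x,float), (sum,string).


Lookup 'count' → type int


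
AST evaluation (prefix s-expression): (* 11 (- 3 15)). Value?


Evaluate inner: (- 3 15) = -12
Evaluate root: (* 11 -12) = -132
Result: -132


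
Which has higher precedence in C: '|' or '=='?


'==' is equality (level 6); '|' is bitwise OR (level 3)
Higher level binds tighter
'==' has higher precedence than '|'


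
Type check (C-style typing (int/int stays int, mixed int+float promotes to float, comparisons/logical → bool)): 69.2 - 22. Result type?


Operand types: float - int
Rule: mixed int/float promotes to float; int/int stays int
Result type: float


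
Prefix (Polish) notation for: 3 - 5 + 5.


left-to-right (same/higher precedence on left): tree is (+ (- 3 5) 5)
Prefix: + - 3 5 5


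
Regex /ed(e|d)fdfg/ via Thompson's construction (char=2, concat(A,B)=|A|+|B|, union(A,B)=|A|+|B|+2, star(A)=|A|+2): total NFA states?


Syntax tree has 8 char leaf(s), 1 union(s), 0 star(s)
chars contribute 8×2 = 16; each union adds +2; each star adds +2
Total: 16 + 2 + 0 = 18 states


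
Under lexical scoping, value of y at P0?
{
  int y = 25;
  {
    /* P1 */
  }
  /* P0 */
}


y declared in the same block as P0
y = 25


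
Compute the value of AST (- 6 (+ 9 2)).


Evaluate inner: (+ 9 2) = 11
Evaluate root: (- 6 11) = -5
Result: -5


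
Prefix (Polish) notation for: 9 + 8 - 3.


left-to-right (same/higher precedence on left): tree is (- (+ 9 8) 3)
Prefix: - + 9 8 3


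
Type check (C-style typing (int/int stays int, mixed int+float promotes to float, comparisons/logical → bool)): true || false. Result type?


Operand types: bool || bool
Rule: logical operators take bool operands and yield bool
Result type: bool


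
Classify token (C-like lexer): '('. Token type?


Pattern: delimiter/punctuation
Type: PUNCTUATION


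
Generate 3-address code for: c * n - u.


Break into single-operator statements:
t1 = c * n
t2 = t1 - u


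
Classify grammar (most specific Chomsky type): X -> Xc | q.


Left-linear: every RHS is a terminal or one nonterminal followed by a terminal
Classification: Type 3 (Regular)


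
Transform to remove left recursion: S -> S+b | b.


Left-recursive alternatives: S+b; non-recursive: b
Introduce S': S -> bS', S' -> +bS' | ε


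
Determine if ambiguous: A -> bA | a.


right-linear, alternatives start with distinct terminals 'b' vs 'a': unique leftmost derivation
Unambiguous


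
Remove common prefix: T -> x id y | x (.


Common prefix: 'x'
Factored: T -> x T', T' -> id y | (


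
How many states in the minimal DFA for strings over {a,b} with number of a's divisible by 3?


Track (count of a) mod 3: states 0..2, accept at 0
Minimal DFA: 3 states


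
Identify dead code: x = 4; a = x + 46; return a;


x is read by a's definition; a is returned
No dead code


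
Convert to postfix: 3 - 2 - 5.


Left to right (same or higher precedence on left)
Postfix: 3 2 - 5 -


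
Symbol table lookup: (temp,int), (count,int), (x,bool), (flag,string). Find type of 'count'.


Lookup 'count' → type int


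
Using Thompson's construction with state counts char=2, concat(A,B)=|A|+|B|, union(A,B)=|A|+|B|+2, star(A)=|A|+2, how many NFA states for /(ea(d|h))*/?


Syntax tree has 4 char leaf(s), 1 union(s), 1 star(s)
chars contribute 4×2 = 8; each union adds +2; each star adds +2
Total: 8 + 2 + 2 = 12 states


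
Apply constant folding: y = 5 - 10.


5 - 10 = -5 at compile time
Optimized: y = -5


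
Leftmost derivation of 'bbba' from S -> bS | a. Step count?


Derivation: S => bS => bbS => bbbS => bbba
Steps: 4


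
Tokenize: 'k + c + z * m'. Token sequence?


Scan left to right, longest-match per lexeme
Tokens: ID(k), OP(+), ID(c), OP(+), ID(z), OP(*), ID(m)


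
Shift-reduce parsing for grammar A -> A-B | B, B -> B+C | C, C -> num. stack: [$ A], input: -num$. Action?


shift '-' to continue A -> A-B
Action: shift


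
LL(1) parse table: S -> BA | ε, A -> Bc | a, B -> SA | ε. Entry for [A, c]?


For [A, c]: 'c' ∈ FIRST(Bc)
Entry: A -> Bc


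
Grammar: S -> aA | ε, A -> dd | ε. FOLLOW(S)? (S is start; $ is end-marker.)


$ ∈ FOLLOW(S). For each A -> αBβ: add FIRST(β)\{ε} to FOLLOW(B); if β nullable, add FOLLOW(A).
FOLLOW(S) = {$}


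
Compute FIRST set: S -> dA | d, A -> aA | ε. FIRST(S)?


Per alternative of S: FIRST(dA) = {d}; FIRST(d) = {d}
FIRST(S) = {d}


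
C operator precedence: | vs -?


'-' is additive (level 9); '|' is bitwise OR (level 3)
Higher level binds tighter
'-' has higher precedence than '|'


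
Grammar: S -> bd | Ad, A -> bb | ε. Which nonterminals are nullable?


A nonterminal is nullable iff some alternative derives ε (directly, or every symbol in it is nullable)
Nullable: {A}


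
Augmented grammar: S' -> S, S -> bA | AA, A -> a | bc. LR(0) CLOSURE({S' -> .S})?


Start: S' -> .S
For each item with dot before a nonterminal B, add B -> .γ for every B-production
Closure: [S' -> .S, S -> .bA, S -> .AA, A -> .a, A -> .bc]


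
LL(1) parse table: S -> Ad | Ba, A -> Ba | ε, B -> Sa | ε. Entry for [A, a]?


For [A, a]: 'a' ∈ FIRST(Ba)
Entry: A -> Ba


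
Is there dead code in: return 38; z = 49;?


statement follows a return and is unreachable
Dead: 'z = 49'


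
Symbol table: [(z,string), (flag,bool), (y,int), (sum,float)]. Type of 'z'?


Lookup 'z' → type string


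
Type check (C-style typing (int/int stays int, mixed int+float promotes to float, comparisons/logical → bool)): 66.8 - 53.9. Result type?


Operand types: float - float
Rule: mixed int/float promotes to float; int/int stays int
Result type: float


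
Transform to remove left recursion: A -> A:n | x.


Left-recursive alternatives: A:n; non-recursive: x
Introduce A': A -> xA', A' -> :nA' | ε


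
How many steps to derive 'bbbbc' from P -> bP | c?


Derivation: P => bP => bbP => bbbP => bbbbP => bbbbc
Steps: 5


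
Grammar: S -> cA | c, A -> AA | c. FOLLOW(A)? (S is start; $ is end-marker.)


$ ∈ FOLLOW(S). For each A -> αBβ: add FIRST(β)\{ε} to FOLLOW(B); if β nullable, add FOLLOW(A).
FOLLOW(A) = {$, c}


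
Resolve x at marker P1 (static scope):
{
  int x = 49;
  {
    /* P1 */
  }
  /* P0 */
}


P1's block does not declare x; resolves to the enclosing declaration at depth 0
x = 49


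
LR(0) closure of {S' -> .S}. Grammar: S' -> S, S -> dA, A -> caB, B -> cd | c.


Start: S' -> .S
For each item with dot before a nonterminal B, add B -> .γ for every B-production
Closure: [S' -> .S, S -> .dA]


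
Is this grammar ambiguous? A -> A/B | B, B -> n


precedence layered via separate nonterminal B: deterministic
Unambiguous


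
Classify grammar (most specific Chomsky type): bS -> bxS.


LHS has context (more than one symbol) and |LHS| ≤ |RHS|
Classification: Type 1 (Context-Sensitive)


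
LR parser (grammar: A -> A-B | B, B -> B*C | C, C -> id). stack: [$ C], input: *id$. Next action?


'C' (not preceded by B*) is the handle for B -> C
Action: reduce (B -> C)


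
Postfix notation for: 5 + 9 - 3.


Left to right (same or higher precedence on left)
Postfix: 5 9 + 3 -


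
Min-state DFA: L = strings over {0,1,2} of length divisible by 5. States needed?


Track length mod 5: states 0..4, accept at 0
Minimal DFA: 5 states


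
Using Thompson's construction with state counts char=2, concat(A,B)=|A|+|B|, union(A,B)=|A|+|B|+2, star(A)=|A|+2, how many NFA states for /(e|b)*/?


Syntax tree has 2 char leaf(s), 1 union(s), 1 star(s)
chars contribute 2×2 = 4; each union adds +2; each star adds +2
Total: 4 + 2 + 2 = 8 states


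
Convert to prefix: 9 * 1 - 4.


left-to-right (same/higher precedence on left): tree is (- (* 9 1) 4)
Prefix: - * 9 1 4


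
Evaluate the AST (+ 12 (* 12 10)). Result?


Evaluate inner: (* 12 10) = 120
Evaluate root: (+ 12 120) = 132
Result: 132


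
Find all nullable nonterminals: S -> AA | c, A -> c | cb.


A nonterminal is nullable iff some alternative derives ε (directly, or every symbol in it is nullable)
Nullable: {}


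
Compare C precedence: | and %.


'%' is multiplicative (level 10); '|' is bitwise OR (level 3)
Higher level binds tighter
'%' has higher precedence than '|'


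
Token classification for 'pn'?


Pattern: letter/underscore followed by alphanumerics, not a keyword
Type: IDENTIFIER


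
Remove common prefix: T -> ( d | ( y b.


Common prefix: '('
Factored: T -> ( T', T' -> d | y b


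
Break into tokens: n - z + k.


Scan left to right, longest-match per lexeme
Tokens: ID(n), OP(-), ID(z), OP(+), ID(k)


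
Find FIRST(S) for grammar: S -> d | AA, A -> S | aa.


Per alternative of S: FIRST(d) = {d}; FIRST(AA) = {a, d}
FIRST(S) = {a, d}


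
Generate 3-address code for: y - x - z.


Break into single-operator statements:
t1 = y - x
t2 = t1 - z


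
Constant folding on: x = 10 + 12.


10 + 12 = 22 at compile time
Optimized: x = 22


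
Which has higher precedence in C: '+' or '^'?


'+' is additive (level 9); '^' is bitwise XOR (level 4)
Higher level binds tighter
'+' has higher precedence than '^'


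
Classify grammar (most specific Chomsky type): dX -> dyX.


LHS has context (more than one symbol) and |LHS| ≤ |RHS|
Classification: Type 1 (Context-Sensitive)


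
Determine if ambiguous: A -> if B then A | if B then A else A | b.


dangling else: 'if B then if B then b else b' parses two ways
Ambiguous


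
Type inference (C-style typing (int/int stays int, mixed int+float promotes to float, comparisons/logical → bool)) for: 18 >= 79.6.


Operand types: int >= float
Rule: comparison yields bool
Result type: bool


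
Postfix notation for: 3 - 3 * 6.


* has higher precedence, evaluate 3*6 first
Postfix: 3 3 6 * -


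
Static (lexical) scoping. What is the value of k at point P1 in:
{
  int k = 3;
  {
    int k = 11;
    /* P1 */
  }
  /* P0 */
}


k declared in the same block as P1
k = 11


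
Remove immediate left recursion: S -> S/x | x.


Left-recursive alternatives: S/x; non-recursive: x
Introduce S': S -> xS', S' -> /xS' | ε


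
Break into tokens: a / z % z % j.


Scan left to right, longest-match per lexeme
Tokens: ID(a), OP(/), ID(z), OP(%), ID(z), OP(%), ID(j)


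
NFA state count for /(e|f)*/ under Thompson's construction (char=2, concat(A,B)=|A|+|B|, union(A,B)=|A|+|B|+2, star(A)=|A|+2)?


Syntax tree has 2 char leaf(s), 1 union(s), 1 star(s)
chars contribute 2×2 = 4; each union adds +2; each star adds +2
Total: 4 + 2 + 2 = 8 states


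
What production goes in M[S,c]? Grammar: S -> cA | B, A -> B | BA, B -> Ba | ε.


For [S, c]: 'c' ∈ FIRST(cA)
Entry: S -> cA


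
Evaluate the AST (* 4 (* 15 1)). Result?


Evaluate inner: (* 15 1) = 15
Evaluate root: (* 4 15) = 60
Result: 60


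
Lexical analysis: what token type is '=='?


Pattern: operator symbol
Type: OPERATOR


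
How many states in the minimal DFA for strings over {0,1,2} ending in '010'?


Track the longest suffix of input matching a prefix of '010': 4 classes (prefixes of length 0..3)
Minimal DFA: 4 states


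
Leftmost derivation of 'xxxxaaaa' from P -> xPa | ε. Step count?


Derivation: P => xPa => xxPaa => xxxPaaa => xxxxPaaaa => xxxxaaaa
Steps: 5


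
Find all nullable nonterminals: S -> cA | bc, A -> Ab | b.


A nonterminal is nullable iff some alternative derives ε (directly, or every symbol in it is nullable)
Nullable: {}


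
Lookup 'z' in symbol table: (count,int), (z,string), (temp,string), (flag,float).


Lookup 'z' → type string


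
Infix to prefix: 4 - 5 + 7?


left-to-right (same/higher precedence on left): tree is (+ (- 4 5) 7)
Prefix: + - 4 5 7


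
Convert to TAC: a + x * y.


Break into single-operator statements:
t1 = x * y
t2 = a + t1


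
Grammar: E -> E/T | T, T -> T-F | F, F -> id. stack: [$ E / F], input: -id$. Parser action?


'F' (not preceded by T-) is the handle for T -> F
Action: reduce (T -> F)


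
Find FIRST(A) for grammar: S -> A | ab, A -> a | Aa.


Per alternative of A: FIRST(a) = {a}; FIRST(Aa) = {a}
FIRST(A) = {a}


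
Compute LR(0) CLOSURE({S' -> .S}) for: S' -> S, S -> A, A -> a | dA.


Start: S' -> .S
For each item with dot before a nonterminal B, add B -> .γ for every B-production
Closure: [S' -> .S, S -> .A, A -> .a, A -> .dA]


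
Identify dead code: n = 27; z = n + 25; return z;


n is read by z's definition; z is returned
No dead code


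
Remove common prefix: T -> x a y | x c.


Common prefix: 'x'
Factored: T -> x T', T' -> a y | c


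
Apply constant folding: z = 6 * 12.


6 * 12 = 72 at compile time
Optimized: z = 72


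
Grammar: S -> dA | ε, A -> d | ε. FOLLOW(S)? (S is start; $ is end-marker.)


$ ∈ FOLLOW(S). For each A -> αBβ: add FIRST(β)\{ε} to FOLLOW(B); if β nullable, add FOLLOW(A).
FOLLOW(S) = {$}


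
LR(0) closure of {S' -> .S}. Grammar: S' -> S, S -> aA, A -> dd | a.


Start: S' -> .S
For each item with dot before a nonterminal B, add B -> .γ for every B-production
Closure: [S' -> .S, S -> .aA]


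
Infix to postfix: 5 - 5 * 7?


* has higher precedence, evaluate 5*7 first
Postfix: 5 5 7 * -


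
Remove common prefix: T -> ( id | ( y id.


Common prefix: '('
Factored: T -> ( T', T' -> id | y id


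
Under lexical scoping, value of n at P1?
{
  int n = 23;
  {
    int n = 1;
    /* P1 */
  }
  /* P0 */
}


n declared in the same block as P1
n = 1


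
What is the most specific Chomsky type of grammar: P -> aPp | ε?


Single nonterminal LHS, but a^n p^n is not regular
Classification: Type 2 (Context-Free)


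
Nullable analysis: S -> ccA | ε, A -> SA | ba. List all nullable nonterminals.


A nonterminal is nullable iff some alternative derives ε (directly, or every symbol in it is nullable)
Nullable: {S}


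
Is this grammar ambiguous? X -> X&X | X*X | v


'v&v*v' has two parse trees (no precedence encoded between & and *)
Ambiguous


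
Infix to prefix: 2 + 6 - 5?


left-to-right (same/higher precedence on left): tree is (- (+ 2 6) 5)
Prefix: - + 2 6 5


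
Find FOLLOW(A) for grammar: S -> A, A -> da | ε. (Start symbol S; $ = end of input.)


$ ∈ FOLLOW(S). For each A -> αBβ: add FIRST(β)\{ε} to FOLLOW(B); if β nullable, add FOLLOW(A).
FOLLOW(A) = {$}


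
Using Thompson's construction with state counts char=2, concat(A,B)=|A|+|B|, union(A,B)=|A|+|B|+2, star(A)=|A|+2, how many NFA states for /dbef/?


Syntax tree has 4 char leaf(s), 0 union(s), 0 star(s)
chars contribute 4×2 = 8; each union adds +2; each star adds +2
Total: 8 + 0 + 0 = 8 states


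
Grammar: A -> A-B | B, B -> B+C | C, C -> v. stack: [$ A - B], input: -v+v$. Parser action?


handle 'A-B' on top; lookahead ∈ FOLLOW(A) = {-, $}
Action: reduce (A -> A-B)


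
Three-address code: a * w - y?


Break into single-operator statements:
t1 = a * w
t2 = t1 - y


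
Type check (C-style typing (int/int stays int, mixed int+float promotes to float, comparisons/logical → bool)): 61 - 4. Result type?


Operand types: int - int
Rule: mixed int/float promotes to float; int/int stays int
Result type: int


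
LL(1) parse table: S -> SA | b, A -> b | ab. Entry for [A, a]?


For [A, a]: 'a' ∈ FIRST(ab)
Entry: A -> ab


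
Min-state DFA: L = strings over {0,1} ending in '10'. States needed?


Track the longest suffix of input matching a prefix of '10': 3 classes (prefixes of length 0..2)
Minimal DFA: 3 states


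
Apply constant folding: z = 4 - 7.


4 - 7 = -3 at compile time
Optimized: z = -3


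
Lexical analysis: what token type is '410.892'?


Pattern: digits with a decimal point
Type: FLOAT_LITERAL


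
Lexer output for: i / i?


Scan left to right, longest-match per lexeme
Tokens: ID(i), OP(/), ID(i)


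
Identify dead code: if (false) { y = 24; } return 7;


condition is constant false, so the whole block is unreachable
Dead: 'if (false) { y = 24; }'


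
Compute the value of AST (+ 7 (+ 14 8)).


Evaluate inner: (+ 14 8) = 22
Evaluate root: (+ 7 22) = 29
Result: 29


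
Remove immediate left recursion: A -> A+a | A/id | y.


Left-recursive alternatives: A+a, A/id; non-recursive: y
Introduce A': A -> yA', A' -> +aA' | /idA' | ε


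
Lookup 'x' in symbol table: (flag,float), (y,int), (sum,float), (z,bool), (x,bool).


Lookup 'x' → type bool


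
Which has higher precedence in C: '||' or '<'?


'<' is relational (level 7); '||' is logical OR (level 1)
Higher level binds tighter
'<' has higher precedence than '||'


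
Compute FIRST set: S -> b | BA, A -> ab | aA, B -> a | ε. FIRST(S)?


Per alternative of S: FIRST(b) = {b}; FIRST(BA) = {a}
FIRST(S) = {a, b}


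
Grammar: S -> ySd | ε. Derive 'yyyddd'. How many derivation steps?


Derivation: S => ySd => yySdd => yyySddd => yyyddd
Steps: 4


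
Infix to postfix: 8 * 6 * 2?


Left to right (same or higher precedence on left)
Postfix: 8 6 * 2 *


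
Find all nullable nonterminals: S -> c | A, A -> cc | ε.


A nonterminal is nullable iff some alternative derives ε (directly, or every symbol in it is nullable)
Nullable: {A, S}


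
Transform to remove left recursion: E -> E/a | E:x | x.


Left-recursive alternatives: E/a, E:x; non-recursive: x
Introduce E': E -> xE', E' -> /aE' | :xE' | ε


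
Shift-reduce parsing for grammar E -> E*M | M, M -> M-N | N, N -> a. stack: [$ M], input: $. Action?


lookahead ∉ {-} so M won't extend; reduce E -> M
Action: reduce (E -> M)


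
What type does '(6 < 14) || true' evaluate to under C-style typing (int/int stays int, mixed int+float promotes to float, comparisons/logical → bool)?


Operand types: bool || bool
Rule: logical operators take bool operands and yield bool
Result type: bool


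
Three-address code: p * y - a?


Break into single-operator statements:
t1 = p * y
t2 = t1 - a


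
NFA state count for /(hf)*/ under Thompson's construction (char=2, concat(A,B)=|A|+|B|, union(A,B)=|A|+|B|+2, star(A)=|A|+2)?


Syntax tree has 2 char leaf(s), 0 union(s), 1 star(s)
chars contribute 2×2 = 4; each union adds +2; each star adds +2
Total: 4 + 0 + 2 = 6 states


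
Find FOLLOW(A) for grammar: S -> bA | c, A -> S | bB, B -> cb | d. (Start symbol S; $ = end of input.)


$ ∈ FOLLOW(S). For each A -> αBβ: add FIRST(β)\{ε} to FOLLOW(B); if β nullable, add FOLLOW(A).
FOLLOW(A) = {$}


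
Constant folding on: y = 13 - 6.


13 - 6 = 7 at compile time
Optimized: y = 7


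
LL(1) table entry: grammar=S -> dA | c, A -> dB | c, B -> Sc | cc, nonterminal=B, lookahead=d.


For [B, d]: 'd' ∈ FIRST(Sc)
Entry: B -> Sc


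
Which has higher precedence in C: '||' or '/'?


'/' is multiplicative (level 10); '||' is logical OR (level 1)
Higher level binds tighter
'/' has higher precedence than '||'


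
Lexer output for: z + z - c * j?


Scan left to right, longest-match per lexeme
Tokens: ID(z), OP(+), ID(z), OP(-), ID(c), OP(*), ID(j)


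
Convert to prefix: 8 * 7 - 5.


left-to-right (same/higher precedence on left): tree is (- (* 8 7) 5)
Prefix: - * 8 7 5


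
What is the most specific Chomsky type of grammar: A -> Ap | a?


Left-linear: every RHS is a terminal or one nonterminal followed by a terminal
Classification: Type 3 (Regular)


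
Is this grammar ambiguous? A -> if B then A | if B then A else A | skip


dangling else: 'if B then if B then skip else skip' parses two ways
Ambiguous


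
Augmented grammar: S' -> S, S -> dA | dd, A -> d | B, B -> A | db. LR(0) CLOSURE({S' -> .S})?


Start: S' -> .S
For each item with dot before a nonterminal B, add B -> .γ for every B-production
Closure: [S' -> .S, S -> .dA, S -> .dd]


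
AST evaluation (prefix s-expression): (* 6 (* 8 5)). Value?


Evaluate inner: (* 8 5) = 40
Evaluate root: (* 6 40) = 240
Result: 240


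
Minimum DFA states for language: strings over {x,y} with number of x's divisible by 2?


Track (count of x) mod 2: states 0..1, accept at 0
Minimal DFA: 2 states


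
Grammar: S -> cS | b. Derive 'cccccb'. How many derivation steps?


Derivation: S => cS => ccS => cccS => ccccS => cccccS => cccccb
Steps: 6


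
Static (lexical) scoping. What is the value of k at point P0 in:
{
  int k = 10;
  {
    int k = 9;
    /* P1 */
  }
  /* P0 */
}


k declared in the same block as P0
k = 10


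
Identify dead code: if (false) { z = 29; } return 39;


condition is constant false, so the whole block is unreachable
Dead: 'if (false) { z = 29; }'


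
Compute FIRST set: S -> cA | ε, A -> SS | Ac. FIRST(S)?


Per alternative of S: FIRST(cA) = {c}; FIRST(ε) = {ε}
FIRST(S) = {c, ε}


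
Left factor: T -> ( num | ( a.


Common prefix: '('
Factored: T -> ( T', T' -> num | a


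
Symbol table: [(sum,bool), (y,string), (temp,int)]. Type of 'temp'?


Lookup 'temp' → type int


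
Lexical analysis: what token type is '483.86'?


Pattern: digits with a decimal point
Type: FLOAT_LITERAL


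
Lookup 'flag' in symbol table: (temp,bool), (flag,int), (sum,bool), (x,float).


Lookup 'flag' → type int


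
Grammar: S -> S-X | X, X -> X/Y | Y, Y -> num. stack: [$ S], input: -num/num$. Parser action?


shift '-' to continue S -> S-X
Action: shift


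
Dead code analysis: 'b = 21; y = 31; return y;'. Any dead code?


b is assigned but never read
Dead: 'b = 21'


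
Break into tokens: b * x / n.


Scan left to right, longest-match per lexeme
Tokens: ID(b), OP(*), ID(x), OP(/), ID(n)


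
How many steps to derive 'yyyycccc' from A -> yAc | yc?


Derivation: A => yAc => yyAcc => yyyAccc => yyyycccc
Steps: 4


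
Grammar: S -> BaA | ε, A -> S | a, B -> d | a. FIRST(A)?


Per alternative of A: FIRST(S) = {a, d, ε}; FIRST(a) = {a}
FIRST(A) = {a, d, ε}


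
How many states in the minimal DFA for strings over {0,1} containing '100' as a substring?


KMP-style automaton: 3 progress states + 1 absorbing accept = 4
Minimal DFA: 4 states


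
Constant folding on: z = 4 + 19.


4 + 19 = 23 at compile time
Optimized: z = 23


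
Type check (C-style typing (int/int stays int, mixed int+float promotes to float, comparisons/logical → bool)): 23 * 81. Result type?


Operand types: int * int
Rule: mixed int/float promotes to float; int/int stays int
Result type: int


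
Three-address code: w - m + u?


Break into single-operator statements:
t1 = w - m
t2 = t1 + u


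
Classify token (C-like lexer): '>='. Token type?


Pattern: operator symbol
Type: OPERATOR


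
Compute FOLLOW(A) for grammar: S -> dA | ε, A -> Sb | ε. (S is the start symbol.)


$ ∈ FOLLOW(S). For each A -> αBβ: add FIRST(β)\{ε} to FOLLOW(B); if β nullable, add FOLLOW(A).
FOLLOW(A) = {$, b}


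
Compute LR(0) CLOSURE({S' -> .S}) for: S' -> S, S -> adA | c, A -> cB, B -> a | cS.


Start: S' -> .S
For each item with dot before a nonterminal B, add B -> .γ for every B-production
Closure: [S' -> .S, S -> .adA, S -> .c]


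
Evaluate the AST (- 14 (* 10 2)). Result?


Evaluate inner: (* 10 2) = 20
Evaluate root: (- 14 20) = -6
Result: -6


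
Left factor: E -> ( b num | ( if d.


Common prefix: '('
Factored: E -> ( E', E' -> b num | if d


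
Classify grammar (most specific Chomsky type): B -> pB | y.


Right-linear: every RHS is a terminal or a terminal followed by one nonterminal
Classification: Type 3 (Regular)


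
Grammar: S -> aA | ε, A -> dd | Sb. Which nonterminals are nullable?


A nonterminal is nullable iff some alternative derives ε (directly, or every symbol in it is nullable)
Nullable: {S}


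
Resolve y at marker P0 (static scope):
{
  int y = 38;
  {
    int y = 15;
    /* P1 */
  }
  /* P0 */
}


y declared in the same block as P0
y = 38


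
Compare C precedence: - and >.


'-' is additive (level 9); '>' is relational (level 7)
Higher level binds tighter
'-' has higher precedence than '>'


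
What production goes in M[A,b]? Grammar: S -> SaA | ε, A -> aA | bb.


For [A, b]: 'b' ∈ FIRST(bb)
Entry: A -> bb


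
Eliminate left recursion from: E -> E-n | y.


Left-recursive alternatives: E-n; non-recursive: y
Introduce E': E -> yE', E' -> -nE' | ε


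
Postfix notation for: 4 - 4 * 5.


* has higher precedence, evaluate 4*5 first
Postfix: 4 4 5 * -


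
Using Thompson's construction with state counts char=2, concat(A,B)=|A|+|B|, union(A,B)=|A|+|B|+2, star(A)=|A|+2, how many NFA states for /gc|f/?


Syntax tree has 3 char leaf(s), 1 union(s), 0 star(s)
chars contribute 3×2 = 6; each union adds +2; each star adds +2
Total: 6 + 2 + 0 = 8 states


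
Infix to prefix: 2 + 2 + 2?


left-to-right (same/higher precedence on left): tree is (+ (+ 2 2) 2)
Prefix: + + 2 2 2


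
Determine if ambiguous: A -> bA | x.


right-linear, alternatives start with distinct terminals 'b' vs 'x': unique leftmost derivation
Unambiguous


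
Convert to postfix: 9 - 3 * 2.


* has higher precedence, evaluate 3*2 first
Postfix: 9 3 2 * -


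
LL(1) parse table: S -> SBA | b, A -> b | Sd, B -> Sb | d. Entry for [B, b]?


For [B, b]: 'b' ∈ FIRST(Sb)
Entry: B -> Sb


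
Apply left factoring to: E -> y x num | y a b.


Common prefix: 'y'
Factored: E -> y E', E' -> x num | a b


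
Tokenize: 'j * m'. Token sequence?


Scan left to right, longest-match per lexeme
Tokens: ID(j), OP(*), ID(m)


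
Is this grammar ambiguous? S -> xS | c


right-linear, alternatives start with distinct terminals 'x' vs 'c': unique leftmost derivation
Unambiguous


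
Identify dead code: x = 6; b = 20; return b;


x is assigned but never read
Dead: 'x = 6'


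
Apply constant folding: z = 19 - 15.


19 - 15 = 4 at compile time
Optimized: z = 4


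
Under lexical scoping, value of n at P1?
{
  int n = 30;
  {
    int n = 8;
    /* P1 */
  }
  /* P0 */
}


n declared in the same block as P1
n = 8


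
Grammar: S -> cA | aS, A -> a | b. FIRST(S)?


Per alternative of S: FIRST(cA) = {c}; FIRST(aS) = {a}
FIRST(S) = {a, c}


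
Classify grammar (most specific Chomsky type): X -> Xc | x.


Left-linear: every RHS is a terminal or one nonterminal followed by a terminal
Classification: Type 3 (Regular)


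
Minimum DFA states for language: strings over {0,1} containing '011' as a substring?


KMP-style automaton: 3 progress states + 1 absorbing accept = 4
Minimal DFA: 4 states


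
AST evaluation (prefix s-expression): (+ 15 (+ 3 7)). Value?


Evaluate inner: (+ 3 7) = 10
Evaluate root: (+ 15 10) = 25
Result: 25


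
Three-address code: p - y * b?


Break into single-operator statements:
t1 = y * b
t2 = p - t1


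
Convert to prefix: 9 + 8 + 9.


left-to-right (same/higher precedence on left): tree is (+ (+ 9 8) 9)
Prefix: + + 9 8 9


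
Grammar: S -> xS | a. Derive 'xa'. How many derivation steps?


Derivation: S => xS => xa
Steps: 2


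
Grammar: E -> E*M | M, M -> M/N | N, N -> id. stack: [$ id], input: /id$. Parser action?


'id' on top is the handle for N -> id
Action: reduce (N -> id)


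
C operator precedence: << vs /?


'/' is multiplicative (level 10); '<<' is shift (level 8)
Higher level binds tighter
'/' has higher precedence than '<<'


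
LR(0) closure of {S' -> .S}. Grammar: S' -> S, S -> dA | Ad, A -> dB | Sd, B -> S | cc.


Start: S' -> .S
For each item with dot before a nonterminal B, add B -> .γ for every B-production
Closure: [S' -> .S, S -> .dA, S -> .Ad, A -> .dB, A -> .Sd]


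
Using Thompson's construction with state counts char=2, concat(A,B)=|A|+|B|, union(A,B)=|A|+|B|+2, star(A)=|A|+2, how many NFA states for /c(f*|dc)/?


Syntax tree has 4 char leaf(s), 1 union(s), 1 star(s)
chars contribute 4×2 = 8; each union adds +2; each star adds +2
Total: 8 + 2 + 2 = 12 states


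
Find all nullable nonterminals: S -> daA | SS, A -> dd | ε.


A nonterminal is nullable iff some alternative derives ε (directly, or every symbol in it is nullable)
Nullable: {A}


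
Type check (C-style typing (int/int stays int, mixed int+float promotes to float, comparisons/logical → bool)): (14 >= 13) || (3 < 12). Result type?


Operand types: bool || bool
Rule: logical operators take bool operands and yield bool
Result type: bool


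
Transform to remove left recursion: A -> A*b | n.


Left-recursive alternatives: A*b; non-recursive: n
Introduce A': A -> nA', A' -> *bA' | ε


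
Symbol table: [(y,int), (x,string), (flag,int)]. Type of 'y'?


Lookup 'y' → type int


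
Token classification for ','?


Pattern: delimiter/punctuation
Type: PUNCTUATION


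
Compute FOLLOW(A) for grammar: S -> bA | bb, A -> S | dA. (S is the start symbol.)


$ ∈ FOLLOW(S). For each A -> αBβ: add FIRST(β)\{ε} to FOLLOW(B); if β nullable, add FOLLOW(A).
FOLLOW(A) = {$}


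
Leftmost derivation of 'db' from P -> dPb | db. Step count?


Derivation: P => db
Steps: 1


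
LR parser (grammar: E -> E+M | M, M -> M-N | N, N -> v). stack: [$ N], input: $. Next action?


'N' (not preceded by M-) is the handle for M -> N
Action: reduce (M -> N)


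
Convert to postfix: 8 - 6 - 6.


Left to right (same or higher precedence on left)
Postfix: 8 6 - 6 -


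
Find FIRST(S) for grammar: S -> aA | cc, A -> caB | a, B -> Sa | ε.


Per alternative of S: FIRST(aA) = {a}; FIRST(cc) = {c}
FIRST(S) = {a, c}


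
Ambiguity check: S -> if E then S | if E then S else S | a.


dangling else: 'if E then if E then a else a' parses two ways
Ambiguous


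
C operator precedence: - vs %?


'%' is multiplicative (level 10); '-' is additive (level 9)
Higher level binds tighter
'%' has higher precedence than '-'


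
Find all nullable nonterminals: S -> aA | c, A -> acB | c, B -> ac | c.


A nonterminal is nullable iff some alternative derives ε (directly, or every symbol in it is nullable)
Nullable: {}


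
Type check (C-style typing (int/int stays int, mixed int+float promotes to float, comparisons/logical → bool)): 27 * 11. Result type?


Operand types: int * int
Rule: mixed int/float promotes to float; int/int stays int
Result type: int


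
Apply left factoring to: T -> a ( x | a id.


Common prefix: 'a'
Factored: T -> a T', T' -> ( x | id


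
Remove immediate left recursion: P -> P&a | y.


Left-recursive alternatives: P&a; non-recursive: y
Introduce P': P -> yP', P' -> &aP' | ε


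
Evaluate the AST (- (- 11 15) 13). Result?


Evaluate inner: (- 11 15) = -4
Evaluate root: (- -4 13) = -17
Result: -17


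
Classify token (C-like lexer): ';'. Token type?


Pattern: delimiter/punctuation
Type: PUNCTUATION


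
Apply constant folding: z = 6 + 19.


6 + 19 = 25 at compile time
Optimized: z = 25


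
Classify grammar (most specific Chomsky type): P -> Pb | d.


Left-linear: every RHS is a terminal or one nonterminal followed by a terminal
Classification: Type 3 (Regular)


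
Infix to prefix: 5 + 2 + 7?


left-to-right (same/higher precedence on left): tree is (+ (+ 5 2) 7)
Prefix: + + 5 2 7


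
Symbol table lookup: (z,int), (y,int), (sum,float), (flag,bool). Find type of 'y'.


Lookup 'y' → type int


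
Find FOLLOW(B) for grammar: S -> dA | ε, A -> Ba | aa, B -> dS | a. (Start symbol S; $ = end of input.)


$ ∈ FOLLOW(S). For each A -> αBβ: add FIRST(β)\{ε} to FOLLOW(B); if β nullable, add FOLLOW(A).
FOLLOW(B) = {a}


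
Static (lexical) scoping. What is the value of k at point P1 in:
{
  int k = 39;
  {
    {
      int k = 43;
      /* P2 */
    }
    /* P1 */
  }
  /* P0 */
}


P1's block does not declare k; resolves to the enclosing declaration at depth 0
k = 39


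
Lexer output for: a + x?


Scan left to right, longest-match per lexeme
Tokens: ID(a), OP(+), ID(x)


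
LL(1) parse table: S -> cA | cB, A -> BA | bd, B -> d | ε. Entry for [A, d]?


For [A, d]: 'd' ∈ FIRST(BA)
Entry: A -> BA


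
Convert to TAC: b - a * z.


Break into single-operator statements:
t1 = a * z
t2 = b - t1


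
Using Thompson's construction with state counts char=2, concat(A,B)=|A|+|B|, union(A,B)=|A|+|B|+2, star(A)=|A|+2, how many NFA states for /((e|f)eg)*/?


Syntax tree has 4 char leaf(s), 1 union(s), 1 star(s)
chars contribute 4×2 = 8; each union adds +2; each star adds +2
Total: 8 + 2 + 2 = 12 states


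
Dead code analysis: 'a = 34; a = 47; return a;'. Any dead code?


first assignment to a is overwritten before any read
Dead: 'a = 34'


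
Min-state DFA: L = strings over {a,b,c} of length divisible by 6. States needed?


Track length mod 6: states 0..5, accept at 0
Minimal DFA: 6 states


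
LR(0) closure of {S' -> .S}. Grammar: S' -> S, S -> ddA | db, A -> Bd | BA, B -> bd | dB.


Start: S' -> .S
For each item with dot before a nonterminal B, add B -> .γ for every B-production
Closure: [S' -> .S, S -> .ddA, S -> .db]


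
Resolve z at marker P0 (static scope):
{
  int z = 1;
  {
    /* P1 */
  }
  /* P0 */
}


z declared in the same block as P0
z = 1
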